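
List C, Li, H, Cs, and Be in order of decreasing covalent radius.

Across a period the added protons contract the valence shell; down a group each new principal shell makes the atom larger.
Here both period and group differ, so the two effects have to be weighed against each other.
C > H: the two effects oppose for this pair; the down-group effect wins (75 vs 32 pm).
Be > C: Be lies to the left of C in period 2, so the across-period effect alone puts Be larger.
Li > Be: Li lies to the left of Be in period 2, so the across-period effect alone puts Li larger.
Cs > Li: Cs sits below Li in group 1, so the down-group effect alone puts Cs larger.
For reference (pm): H 32, Li 133, Be 102, C 75, Cs 232.
So from largest to smallest: Cs > Li > Be > C > H.

Cs > Li > Be > C > H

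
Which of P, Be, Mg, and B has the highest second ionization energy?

The second ionization energy removes an electron from the +1 ion. For each element: P⁺ still has 4 valence electrons; Be⁺ still has 1 valence electron; Mg⁺ still has 1 valence electron; B⁺ still has 2 valence electrons.
All are still removing valence electrons, so compare the +1 ions as you would atoms: IE_2 generally rises across a period (higher Z_eff) and falls down a group (larger shell), subject to the usual subshell exceptions.
Valence configurations: P⁺ [Ne]3s²3p², Be⁺ [He]2s¹, Mg⁺ [Ne]3s¹, B⁺ [He]2s².
The numbers (kJ/mol): P 1907, Be 1757, Mg 1451, B 2427.
Hence IE_2: Mg < Be < P < B.

B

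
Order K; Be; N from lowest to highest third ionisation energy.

The third ionization energy removes an electron from the +2 ion. For each element: K²⁺ is already 1 electron into the core; Be²⁺ is the bare [He] core; N²⁺ still has 3 valence electrons.
Usually core removal costs more than valence removal, but here the competition is close: a tightly held n=2 valence electron can cost more to remove than an n=3 core electron, so the actual values have to decide it.
Approximate IE_3 values (kJ/mol): K 4420, Be 14849, N 4578.
So the third ionization energies run K < N < Be.

K, N, Be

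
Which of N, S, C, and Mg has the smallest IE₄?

IE_4 is the cost of taking one more electron from the +3 cation: N³⁺ still has 2 valence electrons; S³⁺ still has 3 valence electrons; C³⁺ still has 1 valence electron; Mg³⁺ is already 1 electron into the core.
Pulling an electron out of a noble-gas core costs far more than removing a remaining valence electron, so Mg sits at the high end of IE_4.
Valence configurations: N³⁺ [He]2s², S³⁺ [Ne]3s²3p¹, C³⁺ [He]2s¹.
The numbers (kJ/mol): N 7475, S 4556, C 6223, Mg 10543.
Hence IE_4: S < C < N < Mg.

S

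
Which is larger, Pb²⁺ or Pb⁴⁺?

Both ions have Z = 82 protons, but Pb⁴⁺ has lost more electrons, so its remaining electrons feel a larger effective nuclear charge per electron and are pulled in more tightly.
Higher positive charge → smaller ion, so Pb²⁺ > Pb⁴⁺.

Pb²⁺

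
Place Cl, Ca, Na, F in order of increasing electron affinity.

Ca < Na < F < Cl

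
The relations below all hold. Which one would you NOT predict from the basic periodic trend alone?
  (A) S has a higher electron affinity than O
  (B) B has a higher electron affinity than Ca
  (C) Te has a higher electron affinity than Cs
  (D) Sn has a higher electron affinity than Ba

(A)

The general trend: electron affinity increases across a period and decreases down a group.
(A) S (period 3, group 16) vs O (period 2, group 16): the stated order contradicts the simple trend.
(B) B (period 2, group 13) vs Ca (period 4, group 2): the stated order agrees with the simple trend.
(C) Te (period 5, group 16) vs Cs (period 6, group 1): the stated order agrees with the simple trend.
(D) Sn (period 5, group 14) vs Ba (period 6, group 2): the stated order agrees with the simple trend.
The exception is (A): the compact 2p subshell of O repels the added electron more than S's larger 3p does.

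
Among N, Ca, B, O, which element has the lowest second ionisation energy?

Ca

IE_2 is the cost of taking one more electron from the +1 cation: N⁺ still has 4 valence electrons; Ca⁺ still has 1 valence electron; B⁺ still has 2 valence electrons; O⁺ still has 5 valence electrons.
All are still removing valence electrons, so compare the +1 ions as you would atoms: IE_2 generally rises across a period (higher Z_eff) and falls down a group (larger shell), subject to the usual subshell exceptions.
Valence configurations: N⁺ [He]2s²2p², Ca⁺ [Ar]4s¹, B⁺ [He]2s², O⁺ [He]2s²2p³.
Tabulated IE_2 (kJ/mol): N 2856, Ca 1145, B 2427, O 3388.
Putting it together, IE_2: Ca < B < N < O.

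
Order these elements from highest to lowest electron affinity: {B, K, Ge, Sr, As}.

Atoms with high Z_eff and room in the valence shell (especially the halogens) have the most exothermic electron affinities.
These span different periods and groups, so the two trends combine.
B > Sr: relative to Sr, both the across-period and down-group shifts push B's electron affinity up.
K > B: this pair runs against the simple trend — see the exception note.
As > K: As lies to the right of K in period 4, so the across-period effect alone puts As higher.
Ge > As: this pair runs against the simple trend — see the exception note.
Note the exception: K has a higher electron affinity than B, contrary to the simple trend — B's ns²np¹ configuration gives only a small electron affinity — the sparsely filled np subshell binds an added electron weakly.
Note the exception: Ge has a higher electron affinity than As, contrary to the simple trend — adding an electron to As's half-filled 4p³ is unfavourable, so Ge (4p²) has the more exothermic EA.
Tabulated electron affinity (kJ/mol): B 27, K 48, Ge 119, As 78, Sr 5.
So from highest to lowest: Ge > As > K > B > Sr.

Ge > As > K > B > Sr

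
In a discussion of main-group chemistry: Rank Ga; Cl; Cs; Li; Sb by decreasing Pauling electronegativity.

Li is in period 2, group 1; Cl is in period 3, group 17; Ga is in period 4, group 13; Sb is in period 5, group 15; Cs is in period 6, group 1.
Smaller atoms with higher effective nuclear charge are more electronegative.
These span different periods and groups, so the two trends combine.
Li > Cs: they share group 1; the group trend gives Li the larger value.
Ga > Li: period and group pull opposite ways; the across-period shift dominates (1.81 vs 0.98).
Sb > Ga: the two effects oppose for this pair; the across-period effect wins (2.05 vs 1.81).
Cl > Sb: both effects reinforce here, so Cl is clearly the higher of the two.
Tabulated electronegativity (Pauling): Li 0.98, Cl 3.16, Ga 1.81, Sb 2.05, Cs 0.79.
So from highest to lowest: Cl > Sb > Ga > Li > Cs.

Cl, Sb, Ga, Li, Cs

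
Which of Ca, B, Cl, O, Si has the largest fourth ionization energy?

B

Consider each +3 ion: Ca³⁺ is already 1 electron into the core; B³⁺ is the bare [He] core; Cl³⁺ still has 4 valence electrons; O³⁺ still has 3 valence electrons; Si³⁺ still has 1 valence electron.
Usually core removal costs more than valence removal, but here the competition is close: a tightly held n=2 valence electron can cost more to remove than an n=3 core electron, so the actual values have to decide it.
Valence configurations: Cl³⁺ [Ne]3s²3p², O³⁺ [He]2s²2p¹, Si³⁺ [Ne]3s¹.
Approximate IE_4 values (kJ/mol): Ca 6491, B 25026, Cl 5159, O 7469, Si 4356.
So the fourth ionization energies run Si < Cl < Ca < O < B.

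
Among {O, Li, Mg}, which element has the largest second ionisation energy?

Li

The second ionization energy removes an electron from the +1 ion. For each element: O⁺ still has 5 valence electrons; Li⁺ is the bare [He] core; Mg⁺ still has 1 valence electron.
Breaking into a closed-shell core is much more expensive than removing a leftover valence electron — Li has the largest IE_2 here.
Valence configurations: O⁺ [He]2s²2p³, Mg⁺ [Ne]3s¹.
Tabulated IE_2 (kJ/mol): O 3388, Li 7298, Mg 1451.
Overall IE_2 order: Mg < O < Li.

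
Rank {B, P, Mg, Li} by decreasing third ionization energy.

Li, Mg, B, P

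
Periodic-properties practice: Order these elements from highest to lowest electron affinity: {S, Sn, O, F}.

F, S, O, Sn

EA tends to increase across a period and decrease down a group, though the pattern is less regular than for IE or radius.
Here both period and group differ, so the two effects have to be weighed against each other.
O > Sn: relative to Sn, both the across-period and down-group shifts push O's electron affinity up.
S > O: this pair runs against the simple trend — see the exception note.
F > S: relative to S, both the across-period and down-group shifts push F's electron affinity up.
Note the exception: S has a higher electron affinity than O, contrary to the simple trend — the compact 2p subshell of O repels the added electron more than S's larger 3p does.
Tabulated electron affinity (kJ/mol): O 141, F 328, S 200, Sn 107.
So from highest to lowest: F > S > O > Sn.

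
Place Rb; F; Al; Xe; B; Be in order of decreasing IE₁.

F > Xe > Be > B > Al > Rb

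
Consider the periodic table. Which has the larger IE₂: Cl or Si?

Cl

The second ionization energy removes an electron from the +1 ion. For each element: Cl⁺ still has 6 valence electrons; Si⁺ still has 3 valence electrons.
All are still removing valence electrons, so compare the +1 ions as you would atoms: IE_2 generally rises across a period (higher Z_eff) and falls down a group (larger shell), subject to the usual subshell exceptions.
Valence configurations: Cl⁺ [Ne]3s²3p⁴, Si⁺ [Ne]3s²3p¹.
Approximate IE_2 values (kJ/mol): Cl 2298, Si 1577.
Overall IE_2 order: Si < Cl.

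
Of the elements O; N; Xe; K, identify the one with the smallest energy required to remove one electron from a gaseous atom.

IE₁ increases left→right with effective nuclear charge and decreases top→bottom as the valence shell moves farther out.
Neither a single period nor a single group — weigh both effects.
Xe > K: the two effects oppose for this pair; the across-period effect wins (1170 vs 419 kJ/mol).
O > Xe: the two effects oppose for this pair; the down-group effect wins (1314 vs 1170 kJ/mol).
N > O: this pair runs against the simple trend — see the exception note.
Note the exception: N has a higher first ionization energy than O, contrary to the simple trend — pairing an electron in O's 2p⁴ costs repulsion energy, so O ionizes more easily than half-filled N (2p³).
For reference (kJ/mol): N 1402, O 1314, K 419, Xe 1170.
The smallest energy required to remove one electron from a gaseous atom among these belongs to K.

K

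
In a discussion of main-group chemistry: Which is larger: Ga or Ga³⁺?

Ga

Forming Ga³⁺ removes 3 electrons from Ga. Fewer electrons for the same nuclear charge means less shielding and a higher Z_eff on the remaining electrons, and for main-group metals the entire outer shell is lost.
A cation is smaller than its parent atom: Ga³⁺ < Ga.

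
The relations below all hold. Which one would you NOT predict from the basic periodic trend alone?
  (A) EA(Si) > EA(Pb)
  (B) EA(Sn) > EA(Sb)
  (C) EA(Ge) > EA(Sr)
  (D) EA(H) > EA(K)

The general trend: electron affinity increases across a period and decreases down a group.
(A) Si (period 3, group 14) vs Pb (period 6, group 14): the stated order agrees with the simple trend.
(B) Sn (period 5, group 14) vs Sb (period 5, group 15): the stated order contradicts the simple trend.
(C) Ge (period 4, group 14) vs Sr (period 5, group 2): the stated order agrees with the simple trend.
(D) H (period 1, group 1) vs K (period 4, group 1): the stated order agrees with the simple trend.
The exception is (B): adding an electron to Sb's half-filled 5p³ is unfavourable, so Sn has the more exothermic EA.

(B)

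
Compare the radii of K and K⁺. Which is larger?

K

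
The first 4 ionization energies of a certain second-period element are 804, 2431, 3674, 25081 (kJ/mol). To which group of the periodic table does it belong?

Group 13

Look for the largest jump between consecutive ionization energies: IE4/IE3 ≈ 6.8, far larger than any earlier ratio.
That jump marks the point where a core electron is being removed. So the atom has 3 valence electrons.
A main-group element with 3 valence electrons is in group 13.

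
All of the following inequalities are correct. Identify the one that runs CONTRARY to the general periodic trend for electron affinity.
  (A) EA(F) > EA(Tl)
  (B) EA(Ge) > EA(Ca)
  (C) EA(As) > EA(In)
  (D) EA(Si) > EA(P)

(D)

The general trend: electron affinity increases across a period and decreases down a group.
(A) F (period 2, group 17) vs Tl (period 6, group 13): the stated order agrees with the simple trend.
(B) Ge (period 4, group 14) vs Ca (period 4, group 2): the stated order agrees with the simple trend.
(C) As (period 4, group 15) vs In (period 5, group 13): the stated order agrees with the simple trend.
(D) Si (period 3, group 14) vs P (period 3, group 15): the stated order contradicts the simple trend.
The exception is (D): adding an electron to P's half-filled 3p³ is unfavourable, so Si (3p²) has the more exothermic EA.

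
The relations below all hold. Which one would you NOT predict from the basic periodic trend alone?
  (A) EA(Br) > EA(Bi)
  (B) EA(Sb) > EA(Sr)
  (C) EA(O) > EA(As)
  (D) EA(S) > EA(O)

(D)

The general trend: electron affinity increases across a period and decreases down a group.
(A) Br (period 4, group 17) vs Bi (period 6, group 15): the stated order agrees with the simple trend.
(B) Sb (period 5, group 15) vs Sr (period 5, group 2): the stated order agrees with the simple trend.
(C) O (period 2, group 16) vs As (period 4, group 15): the stated order agrees with the simple trend.
(D) S (period 3, group 16) vs O (period 2, group 16): the stated order contradicts the simple trend.
The exception is (D): the compact 2p subshell of O repels the added electron more than S's larger 3p does.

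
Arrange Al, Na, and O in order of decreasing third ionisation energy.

IE_3 is the cost of taking one more electron from the +2 cation: Al²⁺ still has 1 valence electron; Na²⁺ is already 1 electron into the core; O²⁺ still has 4 valence electrons.
Breaking into a closed-shell core is much more expensive than removing a leftover valence electron — Na has the largest IE_3 here.
Valence configurations: Al²⁺ [Ne]3s¹, O²⁺ [He]2s²2p².
Tabulated IE_3 (kJ/mol): Al 2745, Na 6910, O 5300.
Hence IE_3: Al < O < Na.

Na, O, Al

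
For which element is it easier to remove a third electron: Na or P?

P

After 2 electrons have been removed, what remains? Na²⁺ is already 1 electron into the core; P²⁺ still has 3 valence electrons.
Core electrons are held far more tightly than valence electrons, so Na tops the IE_3 order.
Tabulated IE_3 (kJ/mol): Na 6910, P 2914.
So the third ionization energies run P < Na.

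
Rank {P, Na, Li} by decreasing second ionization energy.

Li > Na > P

IE_2 is the cost of taking one more electron from the +1 cation: P⁺ still has 4 valence electrons; Na⁺ is the bare [Ne] core; Li⁺ is the bare [He] core.
Breaking into a closed-shell core is much more expensive than removing a leftover valence electron — Na and Li have the largest IE_2 here.
Approximate IE_2 values (kJ/mol): P 1907, Na 4562, Li 7298.
Overall IE_2 order: P < Na < Li.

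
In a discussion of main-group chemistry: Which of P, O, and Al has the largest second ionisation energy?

O

Consider each +1 ion: P⁺ still has 4 valence electrons; O⁺ still has 5 valence electrons; Al⁺ still has 2 valence electrons.
All are still removing valence electrons, so compare the +1 ions as you would atoms: IE_2 generally rises across a period (higher Z_eff) and falls down a group (larger shell), subject to the usual subshell exceptions.
Valence configurations: P⁺ [Ne]3s²3p², O⁺ [He]2s²2p³, Al⁺ [Ne]3s².
Tabulated IE_2 (kJ/mol): P 1907, O 3388, Al 1817.
Overall IE_2 order: Al < P < O.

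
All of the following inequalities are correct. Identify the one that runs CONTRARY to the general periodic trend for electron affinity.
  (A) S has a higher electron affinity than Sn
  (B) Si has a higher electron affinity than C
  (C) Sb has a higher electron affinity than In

(B)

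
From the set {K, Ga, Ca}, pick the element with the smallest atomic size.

Ga

Across a period the added protons contract the valence shell; down a group each new principal shell makes the atom larger.
All lie in period 4, so atomic radius increases right to left.
The smallest atomic size among these belongs to Ga.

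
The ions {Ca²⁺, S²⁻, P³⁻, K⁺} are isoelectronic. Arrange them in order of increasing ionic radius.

All of these have 18 electrons, so size is governed by nuclear charge alone: the more protons, the stronger the pull on the same electron cloud, and the smaller the ion.
Nuclear charges: Ca²⁺ (Z=20), K⁺ (Z=19), S²⁻ (Z=16), P³⁻ (Z=15).
Smallest to largest: Ca²⁺ < K⁺ < S²⁻ < P³⁻.

Ca²⁺, K⁺, S²⁻, P³⁻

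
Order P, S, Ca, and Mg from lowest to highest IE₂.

Consider each +1 ion: P⁺ still has 4 valence electrons; S⁺ still has 5 valence electrons; Ca⁺ still has 1 valence electron; Mg⁺ still has 1 valence electron.
All are still removing valence electrons, so compare the +1 ions as you would atoms: IE_2 generally rises across a period (higher Z_eff) and falls down a group (larger shell), subject to the usual subshell exceptions.
Valence configurations: P⁺ [Ne]3s²3p², S⁺ [Ne]3s²3p³, Ca⁺ [Ar]4s¹, Mg⁺ [Ne]3s¹.
Tabulated IE_2 (kJ/mol): P 1907, S 2252, Ca 1145, Mg 1451.
Hence IE_2: Ca < Mg < P < S.

Ca, Mg, P, S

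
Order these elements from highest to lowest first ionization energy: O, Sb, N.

N > O > Sb

IE₁ increases left→right with effective nuclear charge and decreases top→bottom as the valence shell moves farther out.
Neither a single period nor a single group — weigh both effects.
O > Sb: both effects reinforce here, so O is clearly the higher of the two.
N > O: this pair runs against the simple trend — see the exception note.
Note the exception: N has a higher first ionization energy than O, contrary to the simple trend — pairing an electron in O's 2p⁴ costs repulsion energy, so O ionizes more easily than half-filled N (2p³).
Tabulated first ionization energy (kJ/mol): N 1402, O 1314, Sb 831.
So from highest to lowest: N > O > Sb.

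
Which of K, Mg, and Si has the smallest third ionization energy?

Consider each +2 ion: K²⁺ is already 1 electron into the core; Mg²⁺ is the bare [Ne] core; Si²⁺ still has 2 valence electrons.
Breaking into a closed-shell core is much more expensive than removing a leftover valence electron — K and Mg have the largest IE_3 here.
Approximate IE_3 values (kJ/mol): K 4420, Mg 7733, Si 3232.
Putting it together, IE_3: Si < K < Mg.

Si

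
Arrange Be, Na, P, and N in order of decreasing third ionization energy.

Be, Na, N, P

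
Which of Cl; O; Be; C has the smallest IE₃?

Cl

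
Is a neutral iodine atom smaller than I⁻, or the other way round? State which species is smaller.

I

Forming I⁻ adds 1 electron to I. More electron–electron repulsion in the same shell, with unchanged nuclear charge, lets the cloud expand.
An anion is larger than its parent atom: I⁻ > I.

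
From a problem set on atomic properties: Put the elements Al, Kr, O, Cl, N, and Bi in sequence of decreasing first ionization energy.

N > Kr > O > Cl > Bi > Al

N is in period 2, group 15; O is in period 2, group 16; Al is in period 3, group 13; Cl is in period 3, group 17; Kr is in period 4, group 18; Bi is in period 6, group 15.
IE₁ increases left→right with effective nuclear charge and decreases top→bottom as the valence shell moves farther out.
Here both period and group differ, so the two effects have to be weighed against each other.
Bi > Al: period and group pull opposite ways; the across-period shift dominates (703 vs 578 kJ/mol).
Cl > Bi: both effects reinforce here, so Cl is clearly the higher of the two.
O > Cl: period and group pull opposite ways; the down-group shift dominates (1314 vs 1251 kJ/mol).
Kr > O: the two effects oppose for this pair; the across-period effect wins (1351 vs 1314 kJ/mol).
N > Kr: the two effects oppose for this pair; the down-group effect wins (1402 vs 1351 kJ/mol).
Note the exception: N has a higher first ionization energy than O, contrary to the simple trend — pairing an electron in O's 2p⁴ costs repulsion energy, so O ionizes more easily than half-filled N (2p³).
For reference (kJ/mol): N 1402, O 1314, Al 578, Cl 1251, Kr 1351, Bi 703.
So from highest to lowest: N > Kr > O > Cl > Bi > Al.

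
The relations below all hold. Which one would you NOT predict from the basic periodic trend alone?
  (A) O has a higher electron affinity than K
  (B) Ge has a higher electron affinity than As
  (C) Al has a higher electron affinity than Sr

(B)

The general trend: electron affinity increases across a period and decreases down a group.
(A) O (period 2, group 16) vs K (period 4, group 1): the stated order agrees with the simple trend.
(B) Ge (period 4, group 14) vs As (period 4, group 15): the stated order contradicts the simple trend.
(C) Al (period 3, group 13) vs Sr (period 5, group 2): the stated order agrees with the simple trend.
The exception is (B): adding an electron to As's half-filled 4p³ is unfavourable, so Ge (4p²) has the more exothermic EA.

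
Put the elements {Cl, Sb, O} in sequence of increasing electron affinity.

Sb < O < Cl

EA tends to increase across a period and decrease down a group, though the pattern is less regular than for IE or radius.
These span different periods and groups, so the two trends combine.
O > Sb: relative to Sb, both the across-period and down-group shifts push O's electron affinity up.
Cl > O: the two effects oppose for this pair; the across-period effect wins (349 vs 141 kJ/mol).
For reference (kJ/mol): O 141, Cl 349, Sb 103.
So from lowest to highest: Sb < O < Cl.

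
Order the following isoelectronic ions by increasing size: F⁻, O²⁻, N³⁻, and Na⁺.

Na⁺, F⁻, O²⁻, N³⁻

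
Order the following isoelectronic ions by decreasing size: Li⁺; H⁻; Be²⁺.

H⁻ > Li⁺ > Be²⁺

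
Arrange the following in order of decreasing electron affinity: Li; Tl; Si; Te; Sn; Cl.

Cl > Te > Si > Sn > Li > Tl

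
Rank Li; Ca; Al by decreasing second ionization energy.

Li, Al, Ca

After 1 electron has been removed, what remains? Li⁺ is the bare [He] core; Ca⁺ still has 1 valence electron; Al⁺ still has 2 valence electrons.
Breaking into a closed-shell core is much more expensive than removing a leftover valence electron — Li has the largest IE_2 here.
Valence configurations: Ca⁺ [Ar]4s¹, Al⁺ [Ne]3s².
The numbers (kJ/mol): Li 7298, Ca 1145, Al 1817.
Overall IE_2 order: Ca < Al < Li.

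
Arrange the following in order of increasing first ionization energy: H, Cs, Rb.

Cs < Rb < H

H is in period 1, group 1; Rb is in period 5, group 1; Cs is in period 6, group 1.
IE₁ increases left→right with effective nuclear charge and decreases top→bottom as the valence shell moves farther out.
All are in group 1, so first ionization energy increases up the group.
So from lowest to highest: Cs < Rb < H.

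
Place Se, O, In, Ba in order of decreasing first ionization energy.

O > Se > In > Ba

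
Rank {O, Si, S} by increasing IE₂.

Si < S < O

After 1 electron has been removed, what remains? O⁺ still has 5 valence electrons; Si⁺ still has 3 valence electrons; S⁺ still has 5 valence electrons.
All are still removing valence electrons, so compare the +1 ions as you would atoms: IE_2 generally rises across a period (higher Z_eff) and falls down a group (larger shell), subject to the usual subshell exceptions.
Valence configurations: O⁺ [He]2s²2p³, Si⁺ [Ne]3s²3p¹, S⁺ [Ne]3s²3p³.
The numbers (kJ/mol): O 3388, Si 1577, S 2252.
So the second ionization energies run Si < S < O.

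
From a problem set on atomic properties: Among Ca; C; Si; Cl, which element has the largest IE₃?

Ca

Consider each +2 ion: Ca²⁺ is the bare [Ar] core; C²⁺ still has 2 valence electrons; Si²⁺ still has 2 valence electrons; Cl²⁺ still has 5 valence electrons.
Pulling an electron out of a noble-gas core costs far more than removing a remaining valence electron, so Ca sits at the high end of IE_3.
Valence configurations: C²⁺ [He]2s², Si²⁺ [Ne]3s², Cl²⁺ [Ne]3s²3p³.
Tabulated IE_3 (kJ/mol): Ca 4912, C 4620, Si 3232, Cl 3822.
Putting it together, IE_3: Si < Cl < C < Ca.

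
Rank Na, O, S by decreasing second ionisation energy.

The second ionization energy removes an electron from the +1 ion. For each element: Na⁺ is the bare [Ne] core; O⁺ still has 5 valence electrons; S⁺ still has 5 valence electrons.
Core electrons are held far more tightly than valence electrons, so Na tops the IE_2 order.
Valence configurations: O⁺ [He]2s²2p³, S⁺ [Ne]3s²3p³.
Tabulated IE_2 (kJ/mol): Na 4562, O 3388, S 2252.
So the second ionization energies run S < O < Na.

Na > O > S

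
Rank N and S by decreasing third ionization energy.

N > S

IE_3 is the cost of taking one more electron from the +2 cation: N²⁺ still has 3 valence electrons; S²⁺ still has 4 valence electrons.
All are still removing valence electrons, so compare the +2 ions as you would atoms: IE_3 generally rises across a period (higher Z_eff) and falls down a group (larger shell), subject to the usual subshell exceptions.
Valence configurations: N²⁺ [He]2s²2p¹, S²⁺ [Ne]3s²3p².
The numbers (kJ/mol): N 4578, S 3357.
So the third ionization energies run S < N.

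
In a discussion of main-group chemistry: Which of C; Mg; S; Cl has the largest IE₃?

The third ionization energy removes an electron from the +2 ion. For each element: C²⁺ still has 2 valence electrons; Mg²⁺ is the bare [Ne] core; S²⁺ still has 4 valence electrons; Cl²⁺ still has 5 valence electrons.
Breaking into a closed-shell core is much more expensive than removing a leftover valence electron — Mg has the largest IE_3 here.
Valence configurations: C²⁺ [He]2s², S²⁺ [Ne]3s²3p², Cl²⁺ [Ne]3s²3p³.
Tabulated IE_3 (kJ/mol): C 4620, Mg 7733, S 3357, Cl 3822.
Putting it together, IE_3: S < Cl < C < Mg.

Mg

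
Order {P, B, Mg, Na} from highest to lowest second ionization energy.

After 1 electron has been removed, what remains? P⁺ still has 4 valence electrons; B⁺ still has 2 valence electrons; Mg⁺ still has 1 valence electron; Na⁺ is the bare [Ne] core.
Breaking into a closed-shell core is much more expensive than removing a leftover valence electron — Na has the largest IE_2 here.
Valence configurations: P⁺ [Ne]3s²3p², B⁺ [He]2s², Mg⁺ [Ne]3s¹.
The numbers (kJ/mol): P 1907, B 2427, Mg 1451, Na 4562.
Putting it together, IE_2: Mg < P < B < Na.

Na > B > P > Mg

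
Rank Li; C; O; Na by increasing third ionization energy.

C < O < Na < Li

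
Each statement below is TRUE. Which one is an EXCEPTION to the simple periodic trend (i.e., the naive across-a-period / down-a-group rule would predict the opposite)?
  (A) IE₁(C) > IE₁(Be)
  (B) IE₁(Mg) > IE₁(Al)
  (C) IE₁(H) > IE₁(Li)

The general trend: IE₁ increases across a period and decreases down a group.
(A) C (period 2, group 14) vs Be (period 2, group 2): the stated order agrees with the simple trend.
(B) Mg (period 3, group 2) vs Al (period 3, group 13): the stated order contradicts the simple trend.
(C) H (period 1, group 1) vs Li (period 2, group 1): the stated order agrees with the simple trend.
The exception is (B): Al's single 3p electron is easier to remove than one from Mg's filled 3s².

(B)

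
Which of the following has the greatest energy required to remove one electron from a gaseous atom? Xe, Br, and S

Xe

S is in period 3, group 16; Br is in period 4, group 17; Xe is in period 5, group 18.
Across a period the outer electron is held more tightly (higher IE₁); down a group it sits in a higher shell, more shielded, and comes off more easily.
These sit on a diagonal, where the across-period and down-group effects partly cancel.
Br > S: the two effects oppose for this pair; the across-period effect wins (1140 vs 1000 kJ/mol).
Xe > Br: period and group pull opposite ways; the across-period shift dominates (1170 vs 1140 kJ/mol).
Approximate values (kJ/mol): S 1000, Br 1140, Xe 1170.
The greatest energy required to remove one electron from a gaseous atom among these belongs to Xe.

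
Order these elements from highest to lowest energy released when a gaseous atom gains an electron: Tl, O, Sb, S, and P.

S > O > Sb > P > Tl

O is in period 2, group 16; P is in period 3, group 15; S is in period 3, group 16; Sb is in period 5, group 15; Tl is in period 6, group 13.
Electron affinity generally becomes more exothermic across a period toward the halogens and less exothermic down a group.
Here both period and group differ, so the two effects have to be weighed against each other.
P > Tl: relative to Tl, both the across-period and down-group shifts push P's electron affinity up.
Sb > P: this pair runs against the simple trend — see the exception note.
O > Sb: both effects reinforce here, so O is clearly the higher of the two.
S > O: this pair runs against the simple trend — see the exception note.
Note the exception: Sb has a higher electron affinity than P, contrary to the simple trend — both are half-filled np³, but the pairing/repulsion penalty for the added electron shrinks as the p orbitals become larger and more diffuse down the group, and for Sb that outweighs the weaker nuclear attraction.
Note the exception: S has a higher electron affinity than O, contrary to the simple trend — the compact 2p subshell of O repels the added electron more than S's larger 3p does.
For reference (kJ/mol): O 141, P 72, S 200, Sb 103, Tl 19.
So from highest to lowest: S > O > Sb > P > Tl.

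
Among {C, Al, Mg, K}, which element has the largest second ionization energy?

K

The second ionization energy removes an electron from the +1 ion. For each element: C⁺ still has 3 valence electrons; Al⁺ still has 2 valence electrons; Mg⁺ still has 1 valence electron; K⁺ is the bare [Ar] core.
Pulling an electron out of a noble-gas core costs far more than removing a remaining valence electron, so K sits at the high end of IE_2.
Valence configurations: C⁺ [He]2s²2p¹, Al⁺ [Ne]3s², Mg⁺ [Ne]3s¹.
Approximate IE_2 values (kJ/mol): C 2353, Al 1817, Mg 1451, K 3052.
Putting it together, IE_2: Mg < Al < C < K.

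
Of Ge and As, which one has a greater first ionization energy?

Ge is in period 4, group 14; As is in period 4, group 15.
First ionization energy rises across a period (greater Z_eff holds electrons more tightly) and falls down a group (valence electrons are farther from the nucleus).
All lie in period 4, so first ionization energy increases left to right.
So As has the greater first ionization energy (As > Ge).

As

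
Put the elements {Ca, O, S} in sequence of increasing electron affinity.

Ca < O < S

O is in period 2, group 16; S is in period 3, group 16; Ca is in period 4, group 2.
Atoms with high Z_eff and room in the valence shell (especially the halogens) have the most exothermic electron affinities.
Neither a single period nor a single group — weigh both effects.
O > Ca: both effects reinforce here, so O is clearly the higher of the two.
S > O: this pair runs against the simple trend — see the exception note.
Note the exception: S has a higher electron affinity than O, contrary to the simple trend — the compact 2p subshell of O repels the added electron more than S's larger 3p does.
Tabulated electron affinity (kJ/mol): O 141, S 200, Ca 2.
So from lowest to highest: Ca < O < S.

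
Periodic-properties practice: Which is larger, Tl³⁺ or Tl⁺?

Tl⁺

Both ions have Z = 81 protons, but Tl³⁺ has lost more electrons, so its remaining electrons feel a larger effective nuclear charge per electron and are pulled in more tightly.
Higher positive charge → smaller ion, so Tl⁺ > Tl³⁺.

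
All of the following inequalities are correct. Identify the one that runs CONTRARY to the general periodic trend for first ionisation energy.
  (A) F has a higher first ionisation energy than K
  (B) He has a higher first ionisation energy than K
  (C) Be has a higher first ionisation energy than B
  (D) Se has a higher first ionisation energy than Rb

(C)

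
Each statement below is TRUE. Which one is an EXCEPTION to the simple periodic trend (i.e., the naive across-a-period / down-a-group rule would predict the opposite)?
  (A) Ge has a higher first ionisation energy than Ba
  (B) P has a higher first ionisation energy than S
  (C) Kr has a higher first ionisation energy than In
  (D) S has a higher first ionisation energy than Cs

(B)

The general trend: first ionisation energy increases across a period and decreases down a group.
(A) Ge (period 4, group 14) vs Ba (period 6, group 2): the stated order agrees with the simple trend.
(B) P (period 3, group 15) vs S (period 3, group 16): the stated order contradicts the simple trend.
(C) Kr (period 4, group 18) vs In (period 5, group 13): the stated order agrees with the simple trend.
(D) S (period 3, group 16) vs Cs (period 6, group 1): the stated order agrees with the simple trend.
The exception is (B): S (3p⁴) ionizes more easily than half-filled P (3p³) because the paired 3p electron in S is pushed out by e⁻–e⁻ repulsion.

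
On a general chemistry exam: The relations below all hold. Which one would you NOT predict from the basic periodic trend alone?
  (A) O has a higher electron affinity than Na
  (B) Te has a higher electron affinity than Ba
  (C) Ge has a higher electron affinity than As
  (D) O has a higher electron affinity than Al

(C)

The general trend: electron affinity increases across a period and decreases down a group.
(A) O (period 2, group 16) vs Na (period 3, group 1): the stated order agrees with the simple trend.
(B) Te (period 5, group 16) vs Ba (period 6, group 2): the stated order agrees with the simple trend.
(C) Ge (period 4, group 14) vs As (period 4, group 15): the stated order contradicts the simple trend.
(D) O (period 2, group 16) vs Al (period 3, group 13): the stated order agrees with the simple trend.
The exception is (C): adding an electron to As's half-filled 4p³ is unfavourable, so Ge (4p²) has the more exothermic EA.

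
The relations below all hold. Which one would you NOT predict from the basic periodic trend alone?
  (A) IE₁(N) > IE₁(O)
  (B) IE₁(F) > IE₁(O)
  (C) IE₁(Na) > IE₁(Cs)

(A)

The general trend: first ionisation energy increases across a period and decreases down a group.
(A) N (period 2, group 15) vs O (period 2, group 16): the stated order contradicts the simple trend.
(B) F (period 2, group 17) vs O (period 2, group 16): the stated order agrees with the simple trend.
(C) Na (period 3, group 1) vs Cs (period 6, group 1): the stated order agrees with the simple trend.
The exception is (A): pairing an electron in O's 2p⁴ costs repulsion energy, so O ionizes more easily than half-filled N (2p³).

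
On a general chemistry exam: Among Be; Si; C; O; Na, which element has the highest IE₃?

Be

After 2 electrons have been removed, what remains? Be²⁺ is the bare [He] core; Si²⁺ still has 2 valence electrons; C²⁺ still has 2 valence electrons; O²⁺ still has 4 valence electrons; Na²⁺ is already 1 electron into the core.
Core electrons are held far more tightly than valence electrons, so Na and Be top the IE_3 order.
Valence configurations: Si²⁺ [Ne]3s², C²⁺ [He]2s², O²⁺ [He]2s²2p².
The numbers (kJ/mol): Be 14849, Si 3232, C 4620, O 5300, Na 6910.
So the third ionization energies run Si < C < O < Na < Be.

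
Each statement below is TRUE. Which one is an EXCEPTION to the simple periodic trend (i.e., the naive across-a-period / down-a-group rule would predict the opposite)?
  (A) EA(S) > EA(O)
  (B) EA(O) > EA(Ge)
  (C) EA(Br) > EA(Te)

(A)

The general trend: electron affinity increases across a period and decreases down a group.
(A) S (period 3, group 16) vs O (period 2, group 16): the stated order contradicts the simple trend.
(B) O (period 2, group 16) vs Ge (period 4, group 14): the stated order agrees with the simple trend.
(C) Br (period 4, group 17) vs Te (period 5, group 16): the stated order agrees with the simple trend.
The exception is (A): the compact 2p subshell of O repels the added electron more than S's larger 3p does.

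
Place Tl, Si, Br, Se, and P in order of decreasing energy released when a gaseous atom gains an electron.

Si is in period 3, group 14; P is in period 3, group 15; Se is in period 4, group 16; Br is in period 4, group 17; Tl is in period 6, group 13.
Atoms with high Z_eff and room in the valence shell (especially the halogens) have the most exothermic electron affinities.
These span different periods and groups, so the two trends combine.
P > Tl: both effects reinforce here, so P is clearly the higher of the two.
Si > P: this pair runs against the simple trend — see the exception note.
Se > Si: the two effects oppose for this pair; the across-period effect wins (195 vs 134 kJ/mol).
Br > Se: Br lies to the right of Se in period 4, so the across-period effect alone puts Br higher.
Note the exception: Si has a higher electron affinity than P, contrary to the simple trend — adding an electron to P's half-filled 3p³ is unfavourable, so Si (3p²) has the more exothermic EA.
For reference (kJ/mol): Si 134, P 72, Se 195, Br 325, Tl 19.
So from highest to lowest: Br > Se > Si > P > Tl.

Br > Se > Si > P > Tl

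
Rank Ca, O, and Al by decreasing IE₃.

O > Ca > Al

The third ionization energy removes an electron from the +2 ion. For each element: Ca²⁺ is the bare [Ar] core; O²⁺ still has 4 valence electrons; Al²⁺ still has 1 valence electron.
Usually core removal costs more than valence removal, but here the competition is close: a tightly held n=2 valence electron can cost more to remove than an n=3 core electron, so the actual values have to decide it.
Valence configurations: O²⁺ [He]2s²2p², Al²⁺ [Ne]3s¹.
The numbers (kJ/mol): Ca 4912, O 5300, Al 2745.
Hence IE_3: Al < Ca < O.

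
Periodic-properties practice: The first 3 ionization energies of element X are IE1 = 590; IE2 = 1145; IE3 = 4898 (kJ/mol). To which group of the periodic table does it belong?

Look for the largest jump between consecutive ionization energies: IE3/IE2 ≈ 4.3, far larger than any earlier ratio.
That jump marks the point where a core electron is being removed. So the atom has 2 valence electrons.
A main-group element with 2 valence electrons is in group 2.

Group 2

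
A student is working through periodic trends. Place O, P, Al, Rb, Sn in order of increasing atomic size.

O is in period 2, group 16; Al is in period 3, group 13; P is in period 3, group 15; Rb is in period 5, group 1; Sn is in period 5, group 14.
Atomic radius shrinks across a period as nuclear charge pulls the same shell inward, and grows down a group as new shells are added.
Neither a single period nor a single group — weigh both effects.
P > O: relative to O, both the across-period and down-group shifts push P's atomic radius up.
Al > P: Al lies to the left of P in period 3, so the across-period effect alone puts Al larger.
Sn > Al: period and group pull opposite ways; the down-group shift dominates (140 vs 126 pm).
Rb > Sn: Rb lies to the left of Sn in period 5, so the across-period effect alone puts Rb larger.
For reference (pm): O 63, Al 126, P 111, Rb 210, Sn 140.
So from smallest to largest: O < P < Al < Sn < Rb.

O < P < Al < Sn < Rb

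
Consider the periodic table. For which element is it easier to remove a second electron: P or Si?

Si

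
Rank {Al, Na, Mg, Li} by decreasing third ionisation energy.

IE_3 is the cost of taking one more electron from the +2 cation: Al²⁺ still has 1 valence electron; Na²⁺ is already 1 electron into the core; Mg²⁺ is the bare [Ne] core; Li²⁺ is already 1 electron into the core.
Pulling an electron out of a noble-gas core costs far more than removing a remaining valence electron, so Na, Mg and Li sit at the high end of IE_3.
Approximate IE_3 values (kJ/mol): Al 2745, Na 6910, Mg 7733, Li 11815.
So the third ionization energies run Al < Na < Mg < Li.

Li > Mg > Na > Al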